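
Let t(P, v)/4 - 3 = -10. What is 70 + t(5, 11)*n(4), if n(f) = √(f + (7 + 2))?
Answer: 70 - 28*√13 ≈ -30.955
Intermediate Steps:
n(f) = √(9 + f) (n(f) = √(f + 9) = √(9 + f))
t(P, v) = -28 (t(P, v) = 12 + 4*(-10) = 12 - 40 = -28)
70 + t(5, 11)*n(4) = 70 - 28*√(9 + 4) = 70 - 28*√13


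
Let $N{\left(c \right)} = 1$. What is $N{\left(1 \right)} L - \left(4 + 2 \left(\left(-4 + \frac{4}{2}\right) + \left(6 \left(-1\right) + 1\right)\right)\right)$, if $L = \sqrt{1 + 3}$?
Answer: $12$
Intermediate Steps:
$L = 2$ ($L = \sqrt{4} = 2$)
$N{\left(1 \right)} L - \left(4 + 2 \left(\left(-4 + \frac{4}{2}\right) + \left(6 \left(-1\right) + 1\right)\right)\right) = 1 \cdot 2 - \left(4 + 2 \left(\left(-4 + \frac{4}{2}\right) + \left(6 \left(-1\right) + 1\right)\right)\right) = 2 - \left(4 + 2 \left(\left(-4 + 4 \cdot \frac{1}{2}\right) + \left(-6 + 1\right)\right)\right) = 2 - \left(4 + 2 \left(\left(-4 + 2\right) - 5\right)\right) = 2 - \left(4 + 2 \left(-2 - 5\right)\right) = 2 - -10 = 2 + \left(-4 + 14\right) = 2 + 10 = 12$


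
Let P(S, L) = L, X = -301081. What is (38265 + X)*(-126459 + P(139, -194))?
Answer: 33286434848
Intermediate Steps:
(38265 + X)*(-126459 + P(139, -194)) = (38265 - 301081)*(-126459 - 194) = -262816*(-126653) = 33286434848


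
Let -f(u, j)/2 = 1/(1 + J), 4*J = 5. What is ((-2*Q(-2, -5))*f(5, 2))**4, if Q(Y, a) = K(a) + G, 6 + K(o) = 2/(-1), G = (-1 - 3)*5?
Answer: 40282095616/6561 ≈ 6.1396e+6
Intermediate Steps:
J = 5/4 (J = (1/4)*5 = 5/4 ≈ 1.2500)
G = -20 (G = -4*5 = -20)
K(o) = -8 (K(o) = -6 + 2/(-1) = -6 + 2*(-1) = -6 - 2 = -8)
Q(Y, a) = -28 (Q(Y, a) = -8 - 20 = -28)
f(u, j) = -8/9 (f(u, j) = -2/(1 + 5/4) = -2/9/4 = -2*4/9 = -8/9)
((-2*Q(-2, -5))*f(5, 2))**4 = (-2*(-28)*(-8/9))**4 = (56*(-8/9))**4 = (-448/9)**4 = 40282095616/6561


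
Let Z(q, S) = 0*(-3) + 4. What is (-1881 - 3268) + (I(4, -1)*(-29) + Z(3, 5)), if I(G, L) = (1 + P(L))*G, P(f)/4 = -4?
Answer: -3405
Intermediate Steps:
Z(q, S) = 4 (Z(q, S) = 0 + 4 = 4)
P(f) = -16 (P(f) = 4*(-4) = -16)
I(G, L) = -15*G (I(G, L) = (1 - 16)*G = -15*G)
(-1881 - 3268) + (I(4, -1)*(-29) + Z(3, 5)) = (-1881 - 3268) + (-15*4*(-29) + 4) = -5149 + (-60*(-29) + 4) = -5149 + (1740 + 4) = -5149 + 1744 = -3405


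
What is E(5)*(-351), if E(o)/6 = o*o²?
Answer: -263250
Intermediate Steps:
E(o) = 6*o³ (E(o) = 6*(o*o²) = 6*o³)
E(5)*(-351) = (6*5³)*(-351) = (6*125)*(-351) = 750*(-351) = -263250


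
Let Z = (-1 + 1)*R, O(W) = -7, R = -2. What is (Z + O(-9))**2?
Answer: 49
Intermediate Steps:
Z = 0 (Z = (-1 + 1)*(-2) = 0*(-2) = 0)
(Z + O(-9))**2 = (0 - 7)**2 = (-7)**2 = 49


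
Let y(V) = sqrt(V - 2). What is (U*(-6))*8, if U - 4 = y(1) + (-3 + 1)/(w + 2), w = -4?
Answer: -240 - 48*I ≈ -240.0 - 48.0*I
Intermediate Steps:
y(V) = sqrt(-2 + V)
U = 5 + I (U = 4 + (sqrt(-2 + 1) + (-3 + 1)/(-4 + 2)) = 4 + (sqrt(-1) - 2/(-2)) = 4 + (I - 2*(-1/2)) = 4 + (I + 1) = 4 + (1 + I) = 5 + I ≈ 5.0 + 1.0*I)
(U*(-6))*8 = ((5 + I)*(-6))*8 = (-30 - 6*I)*8 = -240 - 48*I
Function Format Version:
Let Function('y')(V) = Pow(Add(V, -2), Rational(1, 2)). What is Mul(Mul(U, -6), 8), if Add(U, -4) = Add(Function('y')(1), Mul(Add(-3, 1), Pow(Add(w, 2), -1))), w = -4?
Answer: Add(-240, Mul(-48, I)) ≈ Add(-240.00, Mul(-48.000, I))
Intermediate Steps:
Function('y')(V) = Pow(Add(-2, V), Rational(1, 2))
U = Add(5, I) (U = Add(4, Add(Pow(Add(-2, 1), Rational(1, 2)), Mul(Add(-3, 1), Pow(Add(-4, 2), -1)))) = Add(4, Add(Pow(-1, Rational(1, 2)), Mul(-2, Pow(-2, -1)))) = Add(4, Add(I, Mul(-2, Rational(-1, 2)))) = Add(4, Add(I, 1)) = Add(4, Add(1, I)) = Add(5, I) ≈ Add(5.0000, Mul(1.0000, I)))
Mul(Mul(U, -6), 8) = Mul(Mul(Add(5, I), -6), 8) = Mul(Add(-30, Mul(-6, I)), 8) = Add(-240, Mul(-48, I))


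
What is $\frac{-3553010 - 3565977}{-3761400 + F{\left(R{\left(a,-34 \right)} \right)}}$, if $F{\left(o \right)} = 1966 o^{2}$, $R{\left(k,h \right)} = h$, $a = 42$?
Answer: $\frac{7118987}{1488704} \approx 4.782$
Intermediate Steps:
$\frac{-3553010 - 3565977}{-3761400 + F{\left(R{\left(a,-34 \right)} \right)}} = \frac{-3553010 - 3565977}{-3761400 + 1966 \left(-34\right)^{2}} = - \frac{7118987}{-3761400 + 1966 \cdot 1156} = - \frac{7118987}{-3761400 + 2272696} = - \frac{7118987}{-1488704} = \left(-7118987\right) \left(- \frac{1}{1488704}\right) = \frac{7118987}{1488704}$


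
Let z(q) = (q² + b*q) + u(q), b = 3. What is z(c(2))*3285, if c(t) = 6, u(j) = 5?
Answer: 193815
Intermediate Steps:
z(q) = 5 + q² + 3*q (z(q) = (q² + 3*q) + 5 = 5 + q² + 3*q)
z(c(2))*3285 = (5 + 6² + 3*6)*3285 = (5 + 36 + 18)*3285 = 59*3285 = 193815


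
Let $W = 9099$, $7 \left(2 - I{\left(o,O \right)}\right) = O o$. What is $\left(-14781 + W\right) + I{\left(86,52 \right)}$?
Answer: $- \frac{44232}{7} \approx -6318.9$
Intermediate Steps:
$I{\left(o,O \right)} = 2 - \frac{O o}{7}$
$\left(-14781 + W\right) + I{\left(86,52 \right)} = \left(-14781 + 9099\right) + \left(2 - \frac{52}{7} \cdot 86\right) = -5682 + \left(2 - \frac{4472}{7}\right) = -5682 - \frac{4458}{7} = - \frac{44232}{7}$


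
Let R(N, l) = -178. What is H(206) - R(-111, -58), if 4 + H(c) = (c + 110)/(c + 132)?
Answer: 29564/169 ≈ 174.93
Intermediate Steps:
H(c) = -4 + (110 + c)/(132 + c) (H(c) = -4 + (c + 110)/(c + 132) = -4 + (110 + c)/(132 + c))
H(206) - R(-111, -58) = (-418 - 3*206)/(132 + 206) - 1*(-178) = (-418 - 618)/338 + 178 = (1/338)*(-1036) + 178 = -518/169 + 178 = 29564/169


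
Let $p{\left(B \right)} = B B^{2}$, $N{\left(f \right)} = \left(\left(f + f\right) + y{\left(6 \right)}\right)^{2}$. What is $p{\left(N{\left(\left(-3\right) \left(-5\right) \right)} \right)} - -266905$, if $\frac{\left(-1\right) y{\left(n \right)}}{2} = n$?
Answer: $34279129$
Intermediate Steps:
$y{\left(n \right)} = - 2 n$
$N{\left(f \right)} = \left(-12 + 2 f\right)^{2}$ ($N{\left(f \right)} = \left(\left(f + f\right) - 12\right)^{2} = \left(2 f - 12\right)^{2} = \left(-12 + 2 f\right)^{2}$)
$p{\left(B \right)} = B^{3}$
$p{\left(N{\left(\left(-3\right) \left(-5\right) \right)} \right)} - -266905 = \left(4 \left(-6 - -15\right)^{2}\right)^{3} - -266905 = \left(4 \left(-6 + 15\right)^{2}\right)^{3} + 266905 = \left(4 \cdot 9^{2}\right)^{3} + 266905 = \left(4 \cdot 81\right)^{3} + 266905 = 324^{3} + 266905 = 34012224 + 266905 = 34279129$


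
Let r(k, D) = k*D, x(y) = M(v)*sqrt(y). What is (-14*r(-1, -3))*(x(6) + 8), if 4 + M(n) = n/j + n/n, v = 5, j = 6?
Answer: -336 + 91*sqrt(6) ≈ -113.10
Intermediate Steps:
M(n) = -3 + n/6 (M(n) = -4 + (n/6 + n/n) = -4 + (n*(1/6) + 1) = -4 + (n/6 + 1) = -4 + (1 + n/6) = -3 + n/6)
x(y) = -13*sqrt(y)/6 (x(y) = (-3 + (1/6)*5)*sqrt(y) = (-3 + 5/6)*sqrt(y) = -13*sqrt(y)/6)
r(k, D) = D*k
(-14*r(-1, -3))*(x(6) + 8) = (-(-42)*(-1))*(-13*sqrt(6)/6 + 8) = (-14*3)*(8 - 13*sqrt(6)/6) = -42*(8 - 13*sqrt(6)/6) = -336 + 91*sqrt(6)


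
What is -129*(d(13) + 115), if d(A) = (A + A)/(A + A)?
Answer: -14964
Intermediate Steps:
d(A) = 1 (d(A) = (2*A)/((2*A)) = (2*A)*(1/(2*A)) = 1)
-129*(d(13) + 115) = -129*(1 + 115) = -129*116 = -14964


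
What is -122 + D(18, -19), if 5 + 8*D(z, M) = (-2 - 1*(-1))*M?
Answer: -481/4 ≈ -120.25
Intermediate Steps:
D(z, M) = -5/8 - M/8 (D(z, M) = -5/8 + ((-2 - 1*(-1))*M)/8 = -5/8 + ((-2 + 1)*M)/8 = -5/8 + (-M)/8 = -5/8 - M/8)
-122 + D(18, -19) = -122 + (-5/8 - 1/8*(-19)) = -122 + (-5/8 + 19/8) = -122 + 7/4 = -481/4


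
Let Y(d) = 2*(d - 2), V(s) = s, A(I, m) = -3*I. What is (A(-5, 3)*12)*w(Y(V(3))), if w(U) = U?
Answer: 360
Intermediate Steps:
Y(d) = -4 + 2*d (Y(d) = 2*(-2 + d) = -4 + 2*d)
(A(-5, 3)*12)*w(Y(V(3))) = (-3*(-5)*12)*(-4 + 2*3) = (15*12)*(-4 + 6) = 180*2 = 360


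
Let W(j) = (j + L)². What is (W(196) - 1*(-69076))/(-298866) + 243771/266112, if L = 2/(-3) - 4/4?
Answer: 673076867/1205027712 ≈ 0.55856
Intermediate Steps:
L = -5/3 (L = 2*(-⅓) - 4*¼ = -⅔ - 1 = -5/3 ≈ -1.6667)
W(j) = (-5/3 + j)² (W(j) = (j - 5/3)² = (-5/3 + j)²)
(W(196) - 1*(-69076))/(-298866) + 243771/266112 = ((-5 + 3*196)²/9 - 1*(-69076))/(-298866) + 243771/266112 = ((-5 + 588)²/9 + 69076)*(-1/298866) + 243771*(1/266112) = ((⅑)*583² + 69076)*(-1/298866) + 7387/8064 = ((⅑)*339889 + 69076)*(-1/298866) + 7387/8064 = (339889/9 + 69076)*(-1/298866) + 7387/8064 = (961573/9)*(-1/298866) + 7387/8064 = -961573/2689794 + 7387/8064 = 673076867/1205027712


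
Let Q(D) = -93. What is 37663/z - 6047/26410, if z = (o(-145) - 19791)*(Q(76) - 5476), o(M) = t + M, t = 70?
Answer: -167001907652/730459360785 ≈ -0.22863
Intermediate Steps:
o(M) = 70 + M
z = 110633754 (z = ((70 - 145) - 19791)*(-93 - 5476) = (-75 - 19791)*(-5569) = -19866*(-5569) = 110633754)
37663/z - 6047/26410 = 37663/110633754 - 6047/26410 = -167001907652/730459360785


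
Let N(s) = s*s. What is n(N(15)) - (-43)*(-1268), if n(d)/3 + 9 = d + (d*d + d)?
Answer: 98674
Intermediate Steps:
N(s) = s²
n(d) = -27 + 3*d² + 6*d (n(d) = -27 + 3*(d + (d*d + d)) = -27 + 3*(d + (d² + d)) = -27 + 3*(d + (d + d²)) = -27 + 3*(d² + 2*d) = -27 + (3*d² + 6*d) = -27 + 3*d² + 6*d)
n(N(15)) - (-43)*(-1268) = (-27 + 3*(15²)² + 6*15²) - (-43)*(-1268) = (-27 + 3*225² + 6*225) - 1*54524 = (-27 + 3*50625 + 1350) - 54524 = (-27 + 151875 + 1350) - 54524 = 153198 - 54524 = 98674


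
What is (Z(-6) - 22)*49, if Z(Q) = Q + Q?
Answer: -1666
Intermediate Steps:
Z(Q) = 2*Q
(Z(-6) - 22)*49 = (2*(-6) - 22)*49 = (-12 - 22)*49 = -34*49 = -1666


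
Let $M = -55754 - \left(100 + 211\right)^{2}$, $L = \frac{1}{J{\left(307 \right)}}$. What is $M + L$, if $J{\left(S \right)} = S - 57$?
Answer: $- \frac{38118749}{250} \approx -1.5248 \cdot 10^{5}$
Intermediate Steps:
$J{\left(S \right)} = -57 + S$
$L = \frac{1}{250}$ ($L = \frac{1}{-57 + 307} = \frac{1}{250} \approx 0.004$)
$M = -152475$ ($M = -55754 - 311^{2} = -55754 - 96721 = -152475$)
$M + L = -152475 + \frac{1}{250} = - \frac{38118749}{250}$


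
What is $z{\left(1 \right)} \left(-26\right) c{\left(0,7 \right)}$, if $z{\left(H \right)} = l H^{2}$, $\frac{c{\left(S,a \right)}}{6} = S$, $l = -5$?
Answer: $0$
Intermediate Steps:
$c{\left(S,a \right)} = 6 S$
$z{\left(H \right)} = - 5 H^{2}$
$z{\left(1 \right)} \left(-26\right) c{\left(0,7 \right)} = - 5 \cdot 1^{2} \left(-26\right) 6 \cdot 0 = \left(-5\right) 1 \left(-26\right) 0 = \left(-5\right) \left(-26\right) 0 = 130 \cdot 0 = 0$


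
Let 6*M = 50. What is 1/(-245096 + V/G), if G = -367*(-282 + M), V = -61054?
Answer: -301307/73849323634 ≈ -4.0800e-6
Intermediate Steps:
M = 25/3 (M = (⅙)*50 = 25/3 ≈ 8.3333)
G = 301307/3 (G = -367*(-282 + 25/3) = -367*(-821/3) = 301307/3 ≈ 1.0044e+5)
1/(-245096 + V/G) = 1/(-245096 - 61054/301307/3) = 1/(-245096 - 61054*3/301307) = 1/(-245096 - 183162/301307) = 1/(-73849323634/301307) = -301307/73849323634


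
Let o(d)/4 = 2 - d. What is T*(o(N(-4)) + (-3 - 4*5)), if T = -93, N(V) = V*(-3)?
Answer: 5859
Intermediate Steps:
N(V) = -3*V
o(d) = 8 - 4*d (o(d) = 4*(2 - d) = 8 - 4*d)
T*(o(N(-4)) + (-3 - 4*5)) = -93*((8 - (-12)*(-4)) + (-3 - 4*5)) = -93*((8 - 4*12) + (-3 - 20)) = -93*((8 - 48) - 23) = -93*(-40 - 23) = -93*(-63) = 5859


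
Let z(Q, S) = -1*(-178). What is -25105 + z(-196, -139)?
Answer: -24927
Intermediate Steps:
z(Q, S) = 178
-25105 + z(-196, -139) = -25105 + 178 = -24927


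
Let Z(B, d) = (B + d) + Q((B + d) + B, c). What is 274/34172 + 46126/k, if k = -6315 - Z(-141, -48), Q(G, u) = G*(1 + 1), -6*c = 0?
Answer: -393679997/46696038 ≈ -8.4307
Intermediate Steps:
c = 0 (c = -1/6*0 = 0)
Q(G, u) = 2*G (Q(G, u) = G*2 = 2*G)
Z(B, d) = 3*d + 5*B (Z(B, d) = (B + d) + 2*((B + d) + B) = (B + d) + 2*(d + 2*B) = (B + d) + (2*d + 4*B) = 3*d + 5*B)
k = -5466 (k = -6315 - (3*(-48) + 5*(-141)) = -6315 - (-144 - 705) = -6315 - 1*(-849) = -6315 + 849 = -5466)
274/34172 + 46126/k = 274/34172 + 46126/(-5466) = 274*(1/34172) + 46126*(-1/5466) = 137/17086 - 23063/2733 = -393679997/46696038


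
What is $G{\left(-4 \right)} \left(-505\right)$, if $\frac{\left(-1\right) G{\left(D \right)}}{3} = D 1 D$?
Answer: $24240$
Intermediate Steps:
$G{\left(D \right)} = - 3 D^{2}$ ($G{\left(D \right)} = - 3 D 1 D = - 3 D D = - 3 D^{2}$)
$G{\left(-4 \right)} \left(-505\right) = - 3 \left(-4\right)^{2} \left(-505\right) = \left(-3\right) 16 \left(-505\right) = \left(-48\right) \left(-505\right) = 24240$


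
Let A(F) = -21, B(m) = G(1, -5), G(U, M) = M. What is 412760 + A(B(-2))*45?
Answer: 411815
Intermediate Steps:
B(m) = -5
412760 + A(B(-2))*45 = 412760 - 21*45 = 412760 - 945 = 411815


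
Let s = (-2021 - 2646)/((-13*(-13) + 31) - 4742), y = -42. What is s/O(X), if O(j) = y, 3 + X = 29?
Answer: -4667/190764 ≈ -0.024465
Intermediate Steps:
X = 26 (X = -3 + 29 = 26)
O(j) = -42
s = 4667/4542 (s = -4667/((169 + 31) - 4742) = -4667/(200 - 4742) = -4667/(-4542) = -4667*(-1/4542) = 4667/4542 ≈ 1.0275)
s/O(X) = (4667/4542)/(-42) = (4667/4542)*(-1/42) = -4667/190764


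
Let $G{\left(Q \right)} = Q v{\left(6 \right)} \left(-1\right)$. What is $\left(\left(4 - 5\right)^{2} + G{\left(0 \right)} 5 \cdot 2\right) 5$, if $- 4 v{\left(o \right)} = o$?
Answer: $5$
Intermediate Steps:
$v{\left(o \right)} = - \frac{o}{4}$
$G{\left(Q \right)} = \frac{3 Q}{2}$ ($G{\left(Q \right)} = Q \left(\left(- \frac{1}{4}\right) 6\right) \left(-1\right) = Q \left(- \frac{3}{2}\right) \left(-1\right) = - \frac{3 Q}{2} \left(-1\right) = \frac{3 Q}{2}$)
$\left(\left(4 - 5\right)^{2} + G{\left(0 \right)} 5 \cdot 2\right) 5 = \left(\left(4 - 5\right)^{2} + \frac{3}{2} \cdot 0 \cdot 5 \cdot 2\right) 5 = \left(\left(-1\right)^{2} + 0 \cdot 10\right) 5 = \left(1 + 0\right) 5 = 1 \cdot 5 = 5$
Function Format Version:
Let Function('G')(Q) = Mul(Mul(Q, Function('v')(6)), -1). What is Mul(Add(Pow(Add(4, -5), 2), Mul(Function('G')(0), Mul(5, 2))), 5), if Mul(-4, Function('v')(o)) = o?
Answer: 5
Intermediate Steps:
Function('v')(o) = Mul(Rational(-1, 4), o)
Function('G')(Q) = Mul(Rational(3, 2), Q) (Function('G')(Q) = Mul(Mul(Q, Mul(Rational(-1, 4), 6)), -1) = Mul(Mul(Q, Rational(-3, 2)), -1) = Mul(Mul(Rational(-3, 2), Q), -1) = Mul(Rational(3, 2), Q))
Mul(Add(Pow(Add(4, -5), 2), Mul(Function('G')(0), Mul(5, 2))), 5) = Mul(Add(Pow(Add(4, -5), 2), Mul(Mul(Rational(3, 2), 0), Mul(5, 2))), 5) = Mul(Add(Pow(-1, 2), Mul(0, 10)), 5) = Mul(Add(1, 0), 5) = Mul(1, 5) = 5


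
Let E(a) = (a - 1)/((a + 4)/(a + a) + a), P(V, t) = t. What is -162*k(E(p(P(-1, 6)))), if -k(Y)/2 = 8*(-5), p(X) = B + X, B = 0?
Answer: -12960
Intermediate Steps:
p(X) = X (p(X) = 0 + X = X)
E(a) = (-1 + a)/(a + (4 + a)/(2*a)) (E(a) = (-1 + a)/((4 + a)/((2*a)) + a) = (-1 + a)/((4 + a)*(1/(2*a)) + a) = (-1 + a)/((4 + a)/(2*a) + a) = (-1 + a)/(a + (4 + a)/(2*a)))
k(Y) = 80 (k(Y) = -16*(-5) = -2*(-40) = 80)
-162*k(E(p(P(-1, 6)))) = -162*80 = -12960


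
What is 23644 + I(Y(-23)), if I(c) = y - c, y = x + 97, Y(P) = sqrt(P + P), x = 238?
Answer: 23979 - I*sqrt(46) ≈ 23979.0 - 6.7823*I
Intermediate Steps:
Y(P) = sqrt(2)*sqrt(P) (Y(P) = sqrt(2*P) = sqrt(2)*sqrt(P))
y = 335 (y = 238 + 97 = 335)
I(c) = 335 - c
23644 + I(Y(-23)) = 23644 + (335 - sqrt(2)*sqrt(-23)) = 23644 + (335 - sqrt(2)*I*sqrt(23)) = 23644 + (335 - I*sqrt(46)) = 23979 - I*sqrt(46)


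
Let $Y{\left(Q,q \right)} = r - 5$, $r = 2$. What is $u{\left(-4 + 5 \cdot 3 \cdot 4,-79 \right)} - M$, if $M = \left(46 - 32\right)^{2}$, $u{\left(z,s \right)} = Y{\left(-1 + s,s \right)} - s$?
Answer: $-120$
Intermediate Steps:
$Y{\left(Q,q \right)} = -3$ ($Y{\left(Q,q \right)} = 2 - 5 = -3$)
$u{\left(z,s \right)} = -3 - s$
$M = 196$ ($M = 14^{2} = 196$)
$u{\left(-4 + 5 \cdot 3 \cdot 4,-79 \right)} - M = \left(-3 - -79\right) - 196 = \left(-3 + 79\right) - 196 = 76 - 196 = -120$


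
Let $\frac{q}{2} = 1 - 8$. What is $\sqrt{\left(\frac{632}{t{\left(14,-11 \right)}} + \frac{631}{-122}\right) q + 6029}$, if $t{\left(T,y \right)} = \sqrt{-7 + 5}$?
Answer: $\frac{\sqrt{22703346 + 16461704 i \sqrt{2}}}{61} \approx 86.141 + 36.315 i$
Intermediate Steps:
$q = -14$ ($q = 2 \left(1 - 8\right) = 2 \left(-7\right) = -14$)
$t{\left(T,y \right)} = i \sqrt{2}$ ($t{\left(T,y \right)} = \sqrt{-2} = i \sqrt{2}$)
$\sqrt{\left(\frac{632}{t{\left(14,-11 \right)}} + \frac{631}{-122}\right) q + 6029} = \sqrt{\left(\frac{632}{i \sqrt{2}} + \frac{631}{-122}\right) \left(-14\right) + 6029} = \sqrt{\left(632 \left(- \frac{i \sqrt{2}}{2}\right) + 631 \left(- \frac{1}{122}\right)\right) \left(-14\right) + 6029} = \sqrt{\left(- 316 i \sqrt{2} - \frac{631}{122}\right) \left(-14\right) + 6029} = \sqrt{\left(- \frac{631}{122} - 316 i \sqrt{2}\right) \left(-14\right) + 6029} = \sqrt{\left(\frac{4417}{61} + 4424 i \sqrt{2}\right) + 6029} = \sqrt{\frac{372186}{61} + 4424 i \sqrt{2}}$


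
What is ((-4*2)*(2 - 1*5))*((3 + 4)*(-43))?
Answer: -7224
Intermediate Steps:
((-4*2)*(2 - 1*5))*((3 + 4)*(-43)) = (-8*(2 - 5))*(7*(-43)) = -8*(-3)*(-301) = 24*(-301) = -7224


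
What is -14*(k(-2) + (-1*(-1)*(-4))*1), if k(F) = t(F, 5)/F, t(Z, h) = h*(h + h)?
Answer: 406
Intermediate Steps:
t(Z, h) = 2*h² (t(Z, h) = h*(2*h) = 2*h²)
k(F) = 50/F (k(F) = (2*5²)/F = (2*25)/F = 50/F)
-14*(k(-2) + (-1*(-1)*(-4))*1) = -14*(50/(-2) + (-1*(-1)*(-4))*1) = -14*(50*(-½) + (1*(-4))*1) = -14*(-25 - 4*1) = -14*(-25 - 4) = -14*(-29) = 406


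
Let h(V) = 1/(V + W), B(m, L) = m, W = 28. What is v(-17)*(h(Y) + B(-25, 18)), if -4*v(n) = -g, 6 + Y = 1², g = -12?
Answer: 1722/23 ≈ 74.870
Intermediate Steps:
Y = -5 (Y = -6 + 1² = -6 + 1 = -5)
h(V) = 1/(28 + V) (h(V) = 1/(V + 28) = 1/(28 + V))
v(n) = -3 (v(n) = -(-1)*(-12)/4 = -¼*12 = -3)
v(-17)*(h(Y) + B(-25, 18)) = -3*(1/(28 - 5) - 25) = -3*(1/23 - 25) = -3*(-574/23) = 1722/23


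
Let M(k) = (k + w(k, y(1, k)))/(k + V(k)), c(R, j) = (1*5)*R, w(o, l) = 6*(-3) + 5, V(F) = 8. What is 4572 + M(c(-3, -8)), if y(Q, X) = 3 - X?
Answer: 4576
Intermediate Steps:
w(o, l) = -13 (w(o, l) = -18 + 5 = -13)
c(R, j) = 5*R
M(k) = (-13 + k)/(8 + k) (M(k) = (k - 13)/(k + 8) = (-13 + k)/(8 + k))
4572 + M(c(-3, -8)) = 4572 + (-13 + 5*(-3))/(8 + 5*(-3)) = 4572 + (-13 - 15)/(8 - 15) = 4572 - 28/(-7) = 4572 - 1/7*(-28) = 4572 + 4 = 4576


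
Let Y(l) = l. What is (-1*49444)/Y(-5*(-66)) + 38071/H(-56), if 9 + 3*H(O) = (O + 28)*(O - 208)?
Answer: -54559127/406065 ≈ -134.36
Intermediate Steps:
H(O) = -3 + (-208 + O)*(28 + O)/3 (H(O) = -3 + ((O + 28)*(O - 208))/3 = -3 + ((28 + O)*(-208 + O))/3 = -3 + ((-208 + O)*(28 + O))/3 = -3 + (-208 + O)*(28 + O)/3)
(-1*49444)/Y(-5*(-66)) + 38071/H(-56) = (-1*49444)/((-5*(-66))) + 38071/(-5833/3 - 60*(-56) + (1/3)*(-56)**2) = -49444/330 + 38071/(-5833/3 + 3360 + (1/3)*3136) = -49444*1/330 + 38071/(-5833/3 + 3360 + 3136/3) = -24722/165 + 38071/2461 = -54559127/406065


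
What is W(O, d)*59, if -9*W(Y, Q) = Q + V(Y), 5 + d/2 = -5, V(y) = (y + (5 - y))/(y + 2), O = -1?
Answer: 295/3 ≈ 98.333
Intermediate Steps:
V(y) = 5/(2 + y)
d = -20 (d = -10 + 2*(-5) = -10 - 10 = -20)
W(Y, Q) = -5/(9*(2 + Y)) - Q/9 (W(Y, Q) = -(Q + 5/(2 + Y))/9 = -5/(9*(2 + Y)) - Q/9)
W(O, d)*59 = ((-5 - 1*(-20)*(2 - 1))/(9*(2 - 1)))*59 = ((⅑)*(-5 - 1*(-20)*1)/1)*59 = ((⅑)*1*(-5 + 20))*59 = ((⅑)*1*15)*59 = (5/3)*59 = 295/3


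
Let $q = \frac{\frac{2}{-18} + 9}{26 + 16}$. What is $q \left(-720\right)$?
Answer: $- \frac{3200}{21} \approx -152.38$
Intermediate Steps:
$q = \frac{40}{189}$ ($q = \frac{2 \left(- \frac{1}{18}\right) + 9}{42} = \left(- \frac{1}{9} + 9\right) \frac{1}{42} = \frac{80}{9} \cdot \frac{1}{42} = \frac{40}{189} \approx 0.21164$)
$q \left(-720\right) = \frac{40}{189} \left(-720\right) = - \frac{3200}{21}$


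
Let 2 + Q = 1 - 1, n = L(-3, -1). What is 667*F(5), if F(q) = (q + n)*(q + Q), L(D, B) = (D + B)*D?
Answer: 34017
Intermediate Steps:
L(D, B) = D*(B + D) (L(D, B) = (B + D)*D = D*(B + D))
n = 12 (n = -3*(-1 - 3) = -3*(-4) = 12)
Q = -2 (Q = -2 + (1 - 1) = -2 + 0 = -2)
F(q) = (-2 + q)*(12 + q) (F(q) = (q + 12)*(q - 2) = (12 + q)*(-2 + q) = (-2 + q)*(12 + q))
667*F(5) = 667*(-24 + 5**2 + 10*5) = 667*(-24 + 25 + 50) = 667*51 = 34017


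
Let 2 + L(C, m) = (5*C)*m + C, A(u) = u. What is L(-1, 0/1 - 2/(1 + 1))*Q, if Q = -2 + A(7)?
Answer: 10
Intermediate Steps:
Q = 5 (Q = -2 + 7 = 5)
L(C, m) = -2 + C + 5*C*m (L(C, m) = -2 + ((5*C)*m + C) = -2 + (5*C*m + C) = -2 + (C + 5*C*m) = -2 + C + 5*C*m)
L(-1, 0/1 - 2/(1 + 1))*Q = (-2 - 1 + 5*(-1)*(0/1 - 2/(1 + 1)))*5 = (-2 - 1 + 5*(-1)*(0*1 - 2/2))*5 = (-2 - 1 + 5*(-1)*(0 - 2*½))*5 = (-2 - 1 + 5*(-1)*(0 - 1))*5 = (-2 - 1 + 5*(-1)*(-1))*5 = (-2 - 1 + 5)*5 = 2*5 = 10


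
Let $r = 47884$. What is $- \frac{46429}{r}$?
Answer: $- \frac{46429}{47884} \approx -0.96961$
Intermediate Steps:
$- \frac{46429}{r} = - \frac{46429}{47884}$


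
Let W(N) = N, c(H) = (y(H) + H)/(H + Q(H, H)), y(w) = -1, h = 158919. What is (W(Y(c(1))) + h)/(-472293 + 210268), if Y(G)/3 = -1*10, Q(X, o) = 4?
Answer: -158889/262025 ≈ -0.60639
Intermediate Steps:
c(H) = (-1 + H)/(4 + H) (c(H) = (-1 + H)/(H + 4) = (-1 + H)/(4 + H))
Y(G) = -30 (Y(G) = 3*(-1*10) = 3*(-10) = -30)
(W(Y(c(1))) + h)/(-472293 + 210268) = (-30 + 158919)/(-472293 + 210268) = 158889/(-262025) = 158889*(-1/262025) = -158889/262025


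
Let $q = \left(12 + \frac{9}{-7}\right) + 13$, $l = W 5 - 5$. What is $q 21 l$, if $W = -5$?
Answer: $-14940$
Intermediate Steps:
$l = -30$ ($l = \left(-5\right) 5 - 5 = -25 - 5 = -30$)
$q = \frac{166}{7}$ ($q = \left(12 + 9 \left(- \frac{1}{7}\right)\right) + 13 = \left(12 - \frac{9}{7}\right) + 13 = \frac{75}{7} + 13 = \frac{166}{7} \approx 23.714$)
$q 21 l = \frac{166}{7} \cdot 21 \left(-30\right) = 498 \left(-30\right) = -14940$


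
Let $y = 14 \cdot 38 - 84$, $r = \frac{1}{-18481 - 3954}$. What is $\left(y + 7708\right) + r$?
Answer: $\frac{182979859}{22435} \approx 8156.0$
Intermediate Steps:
$r = - \frac{1}{22435}$ ($r = \frac{1}{-22435} = - \frac{1}{22435} \approx -4.4573 \cdot 10^{-5}$)
$y = 448$ ($y = 532 - 84 = 448$)
$\left(y + 7708\right) + r = \left(448 + 7708\right) - \frac{1}{22435} = 8156 - \frac{1}{22435} = \frac{182979859}{22435}$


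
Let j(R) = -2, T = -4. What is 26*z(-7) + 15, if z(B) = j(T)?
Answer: -37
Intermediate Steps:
z(B) = -2
26*z(-7) + 15 = 26*(-2) + 15 = -52 + 15 = -37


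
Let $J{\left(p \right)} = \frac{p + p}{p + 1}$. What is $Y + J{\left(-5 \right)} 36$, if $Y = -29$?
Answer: $61$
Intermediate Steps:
$J{\left(p \right)} = \frac{2 p}{1 + p}$
$Y + J{\left(-5 \right)} 36 = -29 + 2 \left(-5\right) \frac{1}{1 - 5} \cdot 36 = -29 + 2 \left(-5\right) \frac{1}{-4} \cdot 36 = -29 + 2 \left(-5\right) \left(- \frac{1}{4}\right) 36 = -29 + \frac{5}{2} \cdot 36 = -29 + 90 = 61$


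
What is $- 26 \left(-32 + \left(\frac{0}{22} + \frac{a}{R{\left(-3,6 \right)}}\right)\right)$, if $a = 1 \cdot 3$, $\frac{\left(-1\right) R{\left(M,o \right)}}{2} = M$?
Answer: $819$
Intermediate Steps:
$R{\left(M,o \right)} = - 2 M$
$a = 3$
$- 26 \left(-32 + \left(\frac{0}{22} + \frac{a}{R{\left(-3,6 \right)}}\right)\right) = - 26 \left(-32 + \left(\frac{0}{22} + \frac{3}{\left(-2\right) \left(-3\right)}\right)\right) = - 26 \left(-32 + \left(0 \cdot \frac{1}{22} + \frac{3}{6}\right)\right) = - 26 \left(-32 + \left(0 + 3 \cdot \frac{1}{6}\right)\right) = - 26 \left(-32 + \left(0 + \frac{1}{2}\right)\right) = - 26 \left(-32 + \frac{1}{2}\right) = \left(-26\right) \left(- \frac{63}{2}\right) = 819$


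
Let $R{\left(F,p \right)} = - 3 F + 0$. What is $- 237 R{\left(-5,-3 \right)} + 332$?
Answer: $-3223$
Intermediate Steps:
$R{\left(F,p \right)} = - 3 F$
$- 237 R{\left(-5,-3 \right)} + 332 = - 237 \left(\left(-3\right) \left(-5\right)\right) + 332 = \left(-237\right) 15 + 332 = -3555 + 332 = -3223$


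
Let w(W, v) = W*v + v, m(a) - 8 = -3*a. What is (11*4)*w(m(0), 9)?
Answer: 3564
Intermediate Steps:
m(a) = 8 - 3*a
w(W, v) = v + W*v
(11*4)*w(m(0), 9) = (11*4)*(9*(1 + (8 - 3*0))) = 44*(9*(1 + (8 + 0))) = 44*(9*(1 + 8)) = 44*(9*9) = 44*81 = 3564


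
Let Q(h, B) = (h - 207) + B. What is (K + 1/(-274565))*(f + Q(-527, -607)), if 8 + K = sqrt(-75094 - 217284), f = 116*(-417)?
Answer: 109195648473/274565 - 3529623*I*sqrt(58) ≈ 3.977e+5 - 2.6881e+7*I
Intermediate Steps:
f = -48372
Q(h, B) = -207 + B + h (Q(h, B) = (-207 + h) + B = -207 + B + h)
K = -8 + 71*I*sqrt(58) (K = -8 + sqrt(-75094 - 217284) = -8 + sqrt(-292378) = -8 + 71*I*sqrt(58) ≈ -8.0 + 540.72*I)
(K + 1/(-274565))*(f + Q(-527, -607)) = ((-8 + 71*I*sqrt(58)) + 1/(-274565))*(-48372 + (-207 - 607 - 527)) = ((-8 + 71*I*sqrt(58)) - 1/274565)*(-48372 - 1341) = (-2196521/274565 + 71*I*sqrt(58))*(-49713) = 109195648473/274565 - 3529623*I*sqrt(58)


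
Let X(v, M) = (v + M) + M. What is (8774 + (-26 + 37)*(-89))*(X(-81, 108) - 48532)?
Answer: -377254615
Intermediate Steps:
X(v, M) = v + 2*M (X(v, M) = (M + v) + M = v + 2*M)
(8774 + (-26 + 37)*(-89))*(X(-81, 108) - 48532) = (8774 + (-26 + 37)*(-89))*((-81 + 2*108) - 48532) = (8774 + 11*(-89))*((-81 + 216) - 48532) = (8774 - 979)*(135 - 48532) = 7795*(-48397) = -377254615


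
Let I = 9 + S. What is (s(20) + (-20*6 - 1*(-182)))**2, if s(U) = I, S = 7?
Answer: 6084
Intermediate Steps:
I = 16 (I = 9 + 7 = 16)
s(U) = 16
(s(20) + (-20*6 - 1*(-182)))**2 = (16 + (-20*6 - 1*(-182)))**2 = (16 + (-120 + 182))**2 = (16 + 62)**2 = 78**2 = 6084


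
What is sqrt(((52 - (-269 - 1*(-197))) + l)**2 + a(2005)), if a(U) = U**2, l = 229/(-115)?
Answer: sqrt(53361699586)/115 ≈ 2008.7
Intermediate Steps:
l = -229/115 (l = 229*(-1/115) = -229/115 ≈ -1.9913)
sqrt(((52 - (-269 - 1*(-197))) + l)**2 + a(2005)) = sqrt(((52 - (-269 - 1*(-197))) - 229/115)**2 + 2005**2) = sqrt(((52 - (-269 + 197)) - 229/115)**2 + 4020025) = sqrt(((52 - 1*(-72)) - 229/115)**2 + 4020025) = sqrt(((52 + 72) - 229/115)**2 + 4020025) = sqrt((124 - 229/115)**2 + 4020025) = sqrt((14031/115)**2 + 4020025) = sqrt(196868961/13225 + 4020025) = sqrt(53361699586/13225) = sqrt(53361699586)/115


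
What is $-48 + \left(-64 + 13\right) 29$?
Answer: $-1527$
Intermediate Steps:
$-48 + \left(-64 + 13\right) 29 = -48 - 1479 = -1527$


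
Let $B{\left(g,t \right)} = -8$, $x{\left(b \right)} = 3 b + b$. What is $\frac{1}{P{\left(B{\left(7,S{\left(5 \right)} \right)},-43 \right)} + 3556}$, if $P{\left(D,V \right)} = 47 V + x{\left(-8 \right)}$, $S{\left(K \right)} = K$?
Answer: $\frac{1}{1503} \approx 0.00066534$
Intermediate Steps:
$x{\left(b \right)} = 4 b$
$P{\left(D,V \right)} = -32 + 47 V$ ($P{\left(D,V \right)} = 47 V + 4 \left(-8\right) = 47 V - 32 = -32 + 47 V$)
$\frac{1}{P{\left(B{\left(7,S{\left(5 \right)} \right)},-43 \right)} + 3556} = \frac{1}{\left(-32 + 47 \left(-43\right)\right) + 3556} = \frac{1}{\left(-32 - 2021\right) + 3556} = \frac{1}{-2053 + 3556} = \frac{1}{1503}$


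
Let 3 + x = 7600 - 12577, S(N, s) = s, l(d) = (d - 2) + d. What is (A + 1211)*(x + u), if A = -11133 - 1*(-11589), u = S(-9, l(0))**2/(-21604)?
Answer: -44837267327/5401 ≈ -8.3017e+6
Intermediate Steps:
l(d) = -2 + 2*d (l(d) = (-2 + d) + d = -2 + 2*d)
u = -1/5401 (u = (-2 + 2*0)**2/(-21604) = (-2 + 0)**2*(-1/21604) = (-2)**2*(-1/21604) = 4*(-1/21604) = -1/5401 ≈ -0.00018515)
A = 456 (A = -11133 + 11589 = 456)
x = -4980 (x = -3 + (7600 - 12577) = -3 - 4977 = -4980)
(A + 1211)*(x + u) = (456 + 1211)*(-4980 - 1/5401) = 1667*(-26896981/5401) = -44837267327/5401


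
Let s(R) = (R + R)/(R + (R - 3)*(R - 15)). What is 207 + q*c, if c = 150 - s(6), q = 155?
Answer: 164819/7 ≈ 23546.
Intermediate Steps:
s(R) = 2*R/(R + (-15 + R)*(-3 + R)) (s(R) = (2*R)/(R + (-3 + R)*(-15 + R)) = (2*R)/(R + (-15 + R)*(-3 + R)) = 2*R/(R + (-15 + R)*(-3 + R)))
c = 1054/7 (c = 150 - 2*6/(45 + 6² - 17*6) = 150 - 2*6/(45 + 36 - 102) = 150 - 2*6/(-21) = 150 - 2*6*(-1)/21 = 150 - 1*(-4/7) = 150 + 4/7 = 1054/7 ≈ 150.57)
207 + q*c = 207 + 155*(1054/7) = 207 + 163370/7 = 164819/7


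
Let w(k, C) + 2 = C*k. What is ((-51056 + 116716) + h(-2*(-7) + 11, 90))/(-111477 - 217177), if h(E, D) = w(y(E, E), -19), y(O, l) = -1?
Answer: -65677/328654 ≈ -0.19984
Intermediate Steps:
w(k, C) = -2 + C*k
h(E, D) = 17 (h(E, D) = -2 - 19*(-1) = -2 + 19 = 17)
((-51056 + 116716) + h(-2*(-7) + 11, 90))/(-111477 - 217177) = ((-51056 + 116716) + 17)/(-111477 - 217177) = (65660 + 17)/(-328654) = 65677*(-1/328654) = -65677/328654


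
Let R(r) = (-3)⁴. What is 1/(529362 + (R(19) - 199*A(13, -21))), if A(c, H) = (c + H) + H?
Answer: 1/535214 ≈ 1.8684e-6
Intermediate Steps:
A(c, H) = c + 2*H (A(c, H) = (H + c) + H = c + 2*H)
R(r) = 81
1/(529362 + (R(19) - 199*A(13, -21))) = 1/(529362 + (81 - 199*(13 + 2*(-21)))) = 1/(529362 + (81 - 199*(13 - 42))) = 1/(529362 + (81 - 199*(-29))) = 1/(529362 + (81 + 5771)) = 1/(529362 + 5852) = 1/535214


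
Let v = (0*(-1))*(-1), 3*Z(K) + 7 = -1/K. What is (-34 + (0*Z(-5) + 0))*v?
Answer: 0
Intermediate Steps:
Z(K) = -7/3 - 1/(3*K) (Z(K) = -7/3 + (-1/K)/3 = -7/3 - 1/(3*K))
v = 0 (v = 0*(-1) = 0)
(-34 + (0*Z(-5) + 0))*v = (-34 + (0*((1/3)*(-1 - 7*(-5))/(-5)) + 0))*0 = (-34 + (0*((1/3)*(-1/5)*(-1 + 35)) + 0))*0 = (-34 + (0*((1/3)*(-1/5)*34) + 0))*0 = (-34 + (0*(-34/15) + 0))*0 = (-34 + (0 + 0))*0 = (-34 + 0)*0 = -34*0 = 0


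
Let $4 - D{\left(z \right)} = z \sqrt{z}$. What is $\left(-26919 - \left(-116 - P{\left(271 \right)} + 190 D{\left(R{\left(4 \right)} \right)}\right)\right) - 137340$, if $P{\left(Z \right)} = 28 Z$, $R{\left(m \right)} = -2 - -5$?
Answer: $-157315 + 570 \sqrt{3} \approx -1.5633 \cdot 10^{5}$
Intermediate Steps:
$R{\left(m \right)} = 3$ ($R{\left(m \right)} = -2 + 5 = 3$)
$D{\left(z \right)} = 4 - z^{\frac{3}{2}}$ ($D{\left(z \right)} = 4 - z \sqrt{z} = 4 - z^{\frac{3}{2}}$)
$\left(-26919 - \left(-116 - P{\left(271 \right)} + 190 D{\left(R{\left(4 \right)} \right)}\right)\right) - 137340 = \left(-26919 + \left(28 \cdot 271 - \left(-116 + 190 \left(4 - 3^{\frac{3}{2}}\right)\right)\right)\right) - 137340 = \left(-26919 + \left(7588 - \left(-116 + 190 \left(4 - 3 \sqrt{3}\right)\right)\right)\right) - 137340 = \left(-26919 + \left(7588 - \left(644 - 570 \sqrt{3}\right)\right)\right) - 137340 = \left(-26919 + \left(6944 + 570 \sqrt{3}\right)\right) - 137340 = \left(-19975 + 570 \sqrt{3}\right) - 137340 = -157315 + 570 \sqrt{3}$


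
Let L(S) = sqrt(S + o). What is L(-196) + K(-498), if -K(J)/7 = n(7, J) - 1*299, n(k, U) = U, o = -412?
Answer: 5579 + 4*I*sqrt(38) ≈ 5579.0 + 24.658*I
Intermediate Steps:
K(J) = 2093 - 7*J (K(J) = -7*(J - 1*299) = -7*(J - 299) = -7*(-299 + J) = 2093 - 7*J)
L(S) = sqrt(-412 + S) (L(S) = sqrt(S - 412) = sqrt(-412 + S))
L(-196) + K(-498) = sqrt(-412 - 196) + (2093 - 7*(-498)) = sqrt(-608) + (2093 + 3486) = 4*I*sqrt(38) + 5579 = 5579 + 4*I*sqrt(38)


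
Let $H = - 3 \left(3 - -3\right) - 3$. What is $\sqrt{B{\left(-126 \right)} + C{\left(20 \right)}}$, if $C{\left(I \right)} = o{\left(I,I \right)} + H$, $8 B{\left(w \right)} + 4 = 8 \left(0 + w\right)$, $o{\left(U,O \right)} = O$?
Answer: $\frac{i \sqrt{510}}{2} \approx 11.292 i$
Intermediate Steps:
$B{\left(w \right)} = - \frac{1}{2} + w$ ($B{\left(w \right)} = - \frac{1}{2} + \frac{8 \left(0 + w\right)}{8} = - \frac{1}{2} + \frac{8 w}{8} = - \frac{1}{2} + w$)
$H = -21$ ($H = - 3 \left(3 + 3\right) - 3 = \left(-3\right) 6 - 3 = -18 - 3 = -21$)
$C{\left(I \right)} = -21 + I$ ($C{\left(I \right)} = I - 21 = -21 + I$)
$\sqrt{B{\left(-126 \right)} + C{\left(20 \right)}} = \sqrt{\left(- \frac{1}{2} - 126\right) + \left(-21 + 20\right)} = \sqrt{- \frac{253}{2} - 1} = \sqrt{- \frac{255}{2}} = \frac{i \sqrt{510}}{2}$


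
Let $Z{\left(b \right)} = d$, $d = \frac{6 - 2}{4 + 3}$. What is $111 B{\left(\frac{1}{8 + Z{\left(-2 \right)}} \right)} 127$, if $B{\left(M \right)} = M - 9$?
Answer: $- \frac{2504567}{20} \approx -1.2523 \cdot 10^{5}$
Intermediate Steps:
$d = \frac{4}{7} \approx 0.57143$
$Z{\left(b \right)} = \frac{4}{7}$
$B{\left(M \right)} = -9 + M$
$111 B{\left(\frac{1}{8 + Z{\left(-2 \right)}} \right)} 127 = 111 \left(-9 + \frac{1}{8 + \frac{4}{7}}\right) 127 = 111 \left(-9 + \frac{1}{\frac{60}{7}}\right) 127 = 111 \left(-9 + \frac{7}{60}\right) 127 = 111 \left(- \frac{533}{60}\right) 127 = \left(- \frac{19721}{20}\right) 127 = - \frac{2504567}{20}$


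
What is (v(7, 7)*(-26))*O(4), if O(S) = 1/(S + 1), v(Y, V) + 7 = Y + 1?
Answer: -26/5 ≈ -5.2000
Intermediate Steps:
v(Y, V) = -6 + Y (v(Y, V) = -7 + (Y + 1) = -7 + (1 + Y) = -6 + Y)
O(S) = 1/(1 + S)
(v(7, 7)*(-26))*O(4) = ((-6 + 7)*(-26))/(1 + 4) = (1*(-26))/5 = -26*⅕ = -26/5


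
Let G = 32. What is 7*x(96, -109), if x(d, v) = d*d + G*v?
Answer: 40096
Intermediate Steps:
x(d, v) = d**2 + 32*v (x(d, v) = d*d + 32*v = d**2 + 32*v)
7*x(96, -109) = 7*(96**2 + 32*(-109)) = 7*(9216 - 3488) = 7*5728 = 40096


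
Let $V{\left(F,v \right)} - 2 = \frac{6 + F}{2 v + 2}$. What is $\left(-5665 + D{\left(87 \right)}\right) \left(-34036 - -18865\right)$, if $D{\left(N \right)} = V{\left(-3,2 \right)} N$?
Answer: $\frac{165288045}{2} \approx 8.2644 \cdot 10^{7}$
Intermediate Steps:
$V{\left(F,v \right)} = 2 + \frac{6 + F}{2 + 2 v}$ ($V{\left(F,v \right)} = 2 + \frac{6 + F}{2 v + 2} = 2 + \frac{6 + F}{2 + 2 v}$)
$D{\left(N \right)} = \frac{5 N}{2}$ ($D{\left(N \right)} = \frac{10 - 3 + 4 \cdot 2}{2 \left(1 + 2\right)} N = \frac{10 - 3 + 8}{2 \cdot 3} N = \frac{1}{2} \cdot \frac{1}{3} \cdot 15 N = \frac{5 N}{2}$)
$\left(-5665 + D{\left(87 \right)}\right) \left(-34036 - -18865\right) = \left(-5665 + \frac{5}{2} \cdot 87\right) \left(-34036 - -18865\right) = \left(-5665 + \frac{435}{2}\right) \left(-34036 + \left(-2359 + 21224\right)\right) = - \frac{10895 \left(-34036 + 18865\right)}{2} = \left(- \frac{10895}{2}\right) \left(-15171\right) = \frac{165288045}{2}$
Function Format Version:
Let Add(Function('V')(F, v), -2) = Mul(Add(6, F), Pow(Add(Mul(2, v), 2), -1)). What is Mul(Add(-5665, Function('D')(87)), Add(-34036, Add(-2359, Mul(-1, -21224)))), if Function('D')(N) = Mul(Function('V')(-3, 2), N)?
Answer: Rational(165288045, 2) ≈ 8.2644e+7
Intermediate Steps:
Function('V')(F, v) = Add(2, Mul(Pow(Add(2, Mul(2, v)), -1), Add(6, F))) (Function('V')(F, v) = Add(2, Mul(Add(6, F), Pow(Add(Mul(2, v), 2), -1))) = Add(2, Mul(Add(6, F), Pow(Add(2, Mul(2, v)), -1))) = Add(2, Mul(Pow(Add(2, Mul(2, v)), -1), Add(6, F))))
Function('D')(N) = Mul(Rational(5, 2), N) (Function('D')(N) = Mul(Mul(Rational(1, 2), Pow(Add(1, 2), -1), Add(10, -3, Mul(4, 2))), N) = Mul(Mul(Rational(1, 2), Pow(3, -1), Add(10, -3, 8)), N) = Mul(Mul(Rational(1, 2), Rational(1, 3), 15), N) = Mul(Rational(5, 2), N))
Mul(Add(-5665, Function('D')(87)), Add(-34036, Add(-2359, Mul(-1, -21224)))) = Mul(Add(-5665, Mul(Rational(5, 2), 87)), Add(-34036, Add(-2359, Mul(-1, -21224)))) = Mul(Add(-5665, Rational(435, 2)), Add(-34036, Add(-2359, 21224))) = Mul(Rational(-10895, 2), Add(-34036, 18865)) = Mul(Rational(-10895, 2), -15171) = Rational(165288045, 2)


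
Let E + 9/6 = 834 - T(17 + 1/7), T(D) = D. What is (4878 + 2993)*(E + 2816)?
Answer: 400153769/14 ≈ 2.8582e+7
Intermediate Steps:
E = 11415/14 (E = -3/2 + (834 - (17 + 1/7)) = -3/2 + (834 - (17 + ⅐)) = -3/2 + (834 - 1*120/7) = -3/2 + (834 - 120/7) = -3/2 + 5718/7 = 11415/14 ≈ 815.36)
(4878 + 2993)*(E + 2816) = (4878 + 2993)*(11415/14 + 2816) = 7871*(50839/14) = 400153769/14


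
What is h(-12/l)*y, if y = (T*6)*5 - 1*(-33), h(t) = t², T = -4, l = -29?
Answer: -432/29 ≈ -14.897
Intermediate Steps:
y = -87 (y = -4*6*5 - 1*(-33) = -24*5 + 33 = -120 + 33 = -87)
h(-12/l)*y = (-12/(-29))²*(-87) = (-12*(-1/29))²*(-87) = (12/29)²*(-87) = (144/841)*(-87) = -432/29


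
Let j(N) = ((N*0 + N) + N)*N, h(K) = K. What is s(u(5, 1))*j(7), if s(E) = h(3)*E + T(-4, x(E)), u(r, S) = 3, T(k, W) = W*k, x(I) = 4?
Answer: -686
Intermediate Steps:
j(N) = 2*N**2 (j(N) = ((0 + N) + N)*N = (N + N)*N = (2*N)*N = 2*N**2)
s(E) = -16 + 3*E (s(E) = 3*E + 4*(-4) = 3*E - 16 = -16 + 3*E)
s(u(5, 1))*j(7) = (-16 + 3*3)*(2*7**2) = (-16 + 9)*(2*49) = -7*98 = -686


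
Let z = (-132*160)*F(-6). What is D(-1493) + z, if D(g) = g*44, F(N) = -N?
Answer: -192412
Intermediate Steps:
D(g) = 44*g
z = -126720 (z = (-132*160)*(-1*(-6)) = -21120*6 = -126720)
D(-1493) + z = 44*(-1493) - 126720 = -65692 - 126720 = -192412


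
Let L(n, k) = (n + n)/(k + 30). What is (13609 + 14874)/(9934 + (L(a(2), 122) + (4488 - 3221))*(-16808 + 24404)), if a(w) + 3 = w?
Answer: 541177/183045355 ≈ 0.0029565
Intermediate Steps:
a(w) = -3 + w
L(n, k) = 2*n/(30 + k) (L(n, k) = (2*n)/(30 + k) = 2*n/(30 + k))
(13609 + 14874)/(9934 + (L(a(2), 122) + (4488 - 3221))*(-16808 + 24404)) = (13609 + 14874)/(9934 + (2*(-3 + 2)/(30 + 122) + (4488 - 3221))*(-16808 + 24404)) = 28483/(9934 + (2*(-1)/152 + 1267)*7596) = 28483/(9934 + (2*(-1)*(1/152) + 1267)*7596) = 28483/(9934 + (-1/76 + 1267)*7596) = 28483/(9934 + (96291/76)*7596) = 28483/(9934 + 182856609/19) = 28483/(183045355/19) = 28483*(19/183045355) = 541177/183045355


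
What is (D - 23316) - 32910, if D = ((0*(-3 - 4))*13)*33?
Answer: -56226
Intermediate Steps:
D = 0 (D = ((0*(-7))*13)*33 = (0*13)*33 = 0*33 = 0)
(D - 23316) - 32910 = (0 - 23316) - 32910 = -23316 - 32910 = -56226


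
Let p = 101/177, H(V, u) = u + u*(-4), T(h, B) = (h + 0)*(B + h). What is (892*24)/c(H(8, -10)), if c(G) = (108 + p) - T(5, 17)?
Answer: -3789216/253 ≈ -14977.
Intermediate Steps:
T(h, B) = h*(B + h)
H(V, u) = -3*u (H(V, u) = u - 4*u = -3*u)
p = 101/177 (p = 101*(1/177) = 101/177 ≈ 0.57062)
c(G) = -253/177 (c(G) = (108 + 101/177) - 5*(17 + 5) = 19217/177 - 5*22 = 19217/177 - 1*110 = 19217/177 - 110 = -253/177)
(892*24)/c(H(8, -10)) = (892*24)/(-253/177) = 21408*(-177/253) = -3789216/253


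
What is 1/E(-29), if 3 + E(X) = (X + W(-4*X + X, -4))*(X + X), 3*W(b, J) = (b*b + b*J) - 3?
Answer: -1/137869 ≈ -7.2533e-6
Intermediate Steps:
W(b, J) = -1 + b²/3 + J*b/3 (W(b, J) = ((b*b + b*J) - 3)/3 = ((b² + J*b) - 3)/3 = (-3 + b² + J*b)/3 = -1 + b²/3 + J*b/3)
E(X) = -3 + 2*X*(-1 + 3*X² + 5*X) (E(X) = -3 + (X + (-1 + (-4*X + X)²/3 + (⅓)*(-4)*(-4*X + X)))*(X + X) = -3 + (X + (-1 + (-3*X)²/3 + (⅓)*(-4)*(-3*X)))*(2*X) = -3 + (X + (-1 + (9*X²)/3 + 4*X))*(2*X) = -3 + (X + (-1 + 3*X² + 4*X))*(2*X) = -3 + (-1 + 3*X² + 5*X)*(2*X) = -3 + 2*X*(-1 + 3*X² + 5*X))
1/E(-29) = 1/(-3 - 2*(-29) + 6*(-29)³ + 10*(-29)²) = 1/(-3 + 58 + 6*(-24389) + 10*841) = 1/(-3 + 58 - 146334 + 8410) = 1/(-137869) = -1/137869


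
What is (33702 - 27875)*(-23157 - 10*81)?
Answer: -139655709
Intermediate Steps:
(33702 - 27875)*(-23157 - 10*81) = 5827*(-23157 - 810) = 5827*(-23967) = -139655709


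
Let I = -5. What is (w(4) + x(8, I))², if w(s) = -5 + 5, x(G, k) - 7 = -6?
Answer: 1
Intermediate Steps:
x(G, k) = 1 (x(G, k) = 7 - 6 = 1)
w(s) = 0
(w(4) + x(8, I))² = (0 + 1)² = 1² = 1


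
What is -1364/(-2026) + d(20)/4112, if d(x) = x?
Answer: 706161/1041364 ≈ 0.67811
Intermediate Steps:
-1364/(-2026) + d(20)/4112 = -1364/(-2026) + 20/4112 = -1364*(-1/2026) + 20*(1/4112) = 682/1013 + 5/1028 = 706161/1041364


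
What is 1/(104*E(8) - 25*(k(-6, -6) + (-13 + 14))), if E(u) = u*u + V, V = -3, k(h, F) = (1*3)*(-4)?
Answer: 1/6619 ≈ 0.00015108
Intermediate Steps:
k(h, F) = -12 (k(h, F) = 3*(-4) = -12)
E(u) = -3 + u² (E(u) = u*u - 3 = u² - 3 = -3 + u²)
1/(104*E(8) - 25*(k(-6, -6) + (-13 + 14))) = 1/(104*(-3 + 8²) - 25*(-12 + (-13 + 14))) = 1/(104*(-3 + 64) - 25*(-12 + 1)) = 1/(104*61 - 25*(-11)) = 1/(6344 + 275) = 1/6619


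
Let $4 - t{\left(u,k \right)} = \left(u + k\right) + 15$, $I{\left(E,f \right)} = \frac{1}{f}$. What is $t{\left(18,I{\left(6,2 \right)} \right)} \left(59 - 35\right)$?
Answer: $-708$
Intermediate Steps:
$t{\left(u,k \right)} = -11 - k - u$ ($t{\left(u,k \right)} = 4 - \left(\left(u + k\right) + 15\right) = 4 - \left(\left(k + u\right) + 15\right) = 4 - \left(15 + k + u\right) = -11 - k - u$)
$t{\left(18,I{\left(6,2 \right)} \right)} \left(59 - 35\right) = \left(-11 - \frac{1}{2} - 18\right) \left(59 - 35\right) = \left(-11 - \frac{1}{2} - 18\right) 24 = \left(- \frac{59}{2}\right) 24 = -708$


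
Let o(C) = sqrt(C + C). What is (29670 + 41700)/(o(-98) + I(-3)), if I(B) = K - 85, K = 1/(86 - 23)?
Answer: -1203662187/1472162 - 198287271*I/1472162 ≈ -817.62 - 134.69*I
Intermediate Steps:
K = 1/63 ≈ 0.015873
o(C) = sqrt(2)*sqrt(C) (o(C) = sqrt(2*C) = sqrt(2)*sqrt(C))
I(B) = -5354/63 (I(B) = 1/63 - 85 = -5354/63)
(29670 + 41700)/(o(-98) + I(-3)) = (29670 + 41700)/(sqrt(2)*sqrt(-98) - 5354/63) = 71370/(sqrt(2)*(7*I*sqrt(2)) - 5354/63) = 71370/(14*I - 5354/63) = 71370/(-5354/63 + 14*I) = 71370*(3969*(-5354/63 - 14*I)/29443240) = 28326753*(-5354/63 - 14*I)/2944324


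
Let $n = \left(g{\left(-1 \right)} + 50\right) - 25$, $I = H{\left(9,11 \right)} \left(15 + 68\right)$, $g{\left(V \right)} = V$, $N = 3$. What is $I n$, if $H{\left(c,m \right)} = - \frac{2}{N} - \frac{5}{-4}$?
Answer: $1162$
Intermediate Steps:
$H{\left(c,m \right)} = \frac{7}{12}$ ($H{\left(c,m \right)} = - \frac{2}{3} - \frac{5}{-4} = \left(-2\right) \frac{1}{3} - - \frac{5}{4} = - \frac{2}{3} + \frac{5}{4} = \frac{7}{12}$)
$I = \frac{581}{12}$ ($I = \frac{7 \left(15 + 68\right)}{12} = \frac{7}{12} \cdot 83 = \frac{581}{12} \approx 48.417$)
$n = 24$ ($n = \left(-1 + 50\right) - 25 = 49 - 25 = 24$)
$I n = \frac{581}{12} \cdot 24 = 1162$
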